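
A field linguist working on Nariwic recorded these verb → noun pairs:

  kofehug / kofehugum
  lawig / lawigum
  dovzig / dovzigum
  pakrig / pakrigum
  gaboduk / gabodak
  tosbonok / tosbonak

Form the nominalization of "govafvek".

govafvak

kofehug and gaboduk both have last vowel 'u' yet inflect differently (kofehugum, gabodak), so the last vowel is not what conditions the rule; the final letter is.
"govafvek" ends in -k. The stems ending in -k (gaboduk → gabodak, tosbonok → tosbonak) change the last vowel to 'a'.
The other pattern: stems ending in -g add -um.
So govafvek → govafvak.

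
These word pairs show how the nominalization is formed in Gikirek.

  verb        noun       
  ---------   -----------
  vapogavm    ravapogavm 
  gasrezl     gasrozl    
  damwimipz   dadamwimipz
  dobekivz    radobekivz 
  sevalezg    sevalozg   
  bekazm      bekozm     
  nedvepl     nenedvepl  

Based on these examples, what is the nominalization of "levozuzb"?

"levozuzb" has second-to-last letter 'z'. The stems whose second-to-last letter is 'z' (gasrezl → gasrozl, sevalezg → sevalozg, bekazm → bekozm) change the last vowel to 'o'.
The other patterns: stems whose second-to-last letter is 'p' repeat the first consonant+vowel as a prefix; stems whose second-to-last letter is 'v' add the prefix ra-.
So levozuzb → levozozb.

levozozb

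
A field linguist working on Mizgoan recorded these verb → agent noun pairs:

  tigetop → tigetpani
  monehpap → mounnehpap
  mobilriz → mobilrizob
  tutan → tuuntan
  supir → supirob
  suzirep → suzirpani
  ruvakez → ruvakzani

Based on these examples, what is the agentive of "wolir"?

monehpap and tigetop both end in -p yet inflect differently (mounnehpap, tigetpani), so the final letter is not what conditions the rule; the last vowel is.
"wolir" has last vowel 'i'. The stems whose last vowel is 'i' (mobilriz → mobilrizob, supir → supirob) add -ob.
So wolir → wolirob.

wolirob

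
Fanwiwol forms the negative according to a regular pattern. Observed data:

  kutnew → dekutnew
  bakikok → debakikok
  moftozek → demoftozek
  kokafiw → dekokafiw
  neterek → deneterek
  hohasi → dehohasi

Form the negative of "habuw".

dehabuw

Every pair shown (kutnew → dekutnew, bakikok → debakikok, moftozek → demoftozek, …) follows the same rule: add the prefix de-.
So habuw → dehabuw.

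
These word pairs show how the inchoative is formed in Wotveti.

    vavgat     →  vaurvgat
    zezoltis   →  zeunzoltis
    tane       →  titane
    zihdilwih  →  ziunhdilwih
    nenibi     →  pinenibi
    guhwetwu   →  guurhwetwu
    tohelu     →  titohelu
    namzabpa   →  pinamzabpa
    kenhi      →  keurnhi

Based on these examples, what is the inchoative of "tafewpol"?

"tafewpol" begins with t-. The stems beginning with t- (tohelu → titohelu, tane → titane) add the prefix ti-.
So tafewpol → titafewpol.

titafewpol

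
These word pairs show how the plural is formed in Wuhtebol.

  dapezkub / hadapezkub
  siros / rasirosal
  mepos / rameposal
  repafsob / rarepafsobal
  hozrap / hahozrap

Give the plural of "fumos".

rafumosal

"fumos" has last vowel 'o'. The stems whose last vowel is 'o' (repafsob → rarepafsobal, siros → rasirosal, mepos → rameposal) add ra- … -al around the stem.
The other pattern: stems whose last vowel is 'a' or 'u' add the prefix ha-.
So fumos → rafumosal.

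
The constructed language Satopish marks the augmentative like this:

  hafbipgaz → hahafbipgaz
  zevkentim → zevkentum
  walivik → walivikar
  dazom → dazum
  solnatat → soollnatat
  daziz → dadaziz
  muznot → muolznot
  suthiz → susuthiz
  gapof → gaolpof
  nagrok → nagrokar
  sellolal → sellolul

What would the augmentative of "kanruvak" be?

"kanruvak" ends in -k. The stems ending in -k (nagrok → nagrokar, walivik → walivikar) add -ar.
So kanruvak → kanruvakar.

kanruvakar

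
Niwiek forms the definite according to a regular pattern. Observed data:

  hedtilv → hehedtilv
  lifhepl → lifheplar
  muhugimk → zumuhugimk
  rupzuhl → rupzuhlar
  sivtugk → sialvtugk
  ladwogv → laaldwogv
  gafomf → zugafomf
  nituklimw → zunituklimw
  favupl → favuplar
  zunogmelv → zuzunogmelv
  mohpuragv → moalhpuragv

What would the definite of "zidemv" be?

zuzidemv

hedtilv and ladwogv both end in -v yet inflect differently (hehedtilv, laaldwogv), so the final letter is not what conditions the rule; the second-to-last letter is.
"zidemv" has second-to-last letter 'm'. The stems whose second-to-last letter is 'm' (gafomf → zugafomf, muhugimk → zumuhugimk, nituklimw → zunituklimw) add the prefix zu-.
The other patterns: stems whose second-to-last letter is 'l' repeat the first consonant+vowel as a prefix; stems whose second-to-last letter is 'g' insert -al- after the first vowel; stems whose second-to-last letter is 'h' or 'p' add -ar.
So zidemv → zuzidemv.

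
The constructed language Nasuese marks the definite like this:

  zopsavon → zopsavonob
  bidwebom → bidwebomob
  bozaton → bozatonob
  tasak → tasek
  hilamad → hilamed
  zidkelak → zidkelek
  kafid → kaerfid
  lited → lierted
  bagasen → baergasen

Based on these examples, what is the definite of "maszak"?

hilamad and kafid both end in -d yet inflect differently (hilamed, kaerfid), so the final letter is not what conditions the rule; the last vowel is.
"maszak" has last vowel 'a'. The stems whose last vowel is 'a' (tasak → tasek, hilamad → hilamed, zidkelak → zidkelek) change the last vowel to 'e'.
So maszak → maszek.

maszek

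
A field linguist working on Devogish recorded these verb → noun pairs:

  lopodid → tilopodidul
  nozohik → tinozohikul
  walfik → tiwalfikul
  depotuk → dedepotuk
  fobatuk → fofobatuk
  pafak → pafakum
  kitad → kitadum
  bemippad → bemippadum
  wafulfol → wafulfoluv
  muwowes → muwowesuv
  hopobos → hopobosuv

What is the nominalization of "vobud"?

vovobud

nozohik and depotuk both end in -k yet inflect differently (tinozohikul, dedepotuk), so the final letter is not what conditions the rule; the last vowel is.
"vobud" has last vowel 'u'. The stems whose last vowel is 'u' (depotuk → dedepotuk, fobatuk → fofobatuk) repeat the first consonant+vowel as a prefix.
The other patterns: stems whose last vowel is 'i' add ti- … -ul around the stem; stems whose last vowel is 'a' add -um; stems whose last vowel is 'e' or 'o' add -uv.
So vobud → vovobud.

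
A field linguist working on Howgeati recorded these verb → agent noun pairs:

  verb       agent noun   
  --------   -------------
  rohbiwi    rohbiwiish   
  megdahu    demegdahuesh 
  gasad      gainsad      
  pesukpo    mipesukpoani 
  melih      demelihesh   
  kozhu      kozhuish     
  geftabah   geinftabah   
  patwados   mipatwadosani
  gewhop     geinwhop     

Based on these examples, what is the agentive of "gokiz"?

goinkiz

geftabah and melih both end in -h yet inflect differently (geinftabah, demelihesh), so the final letter is not what conditions the rule; the first letter is.
"gokiz" begins with g-. The stems beginning with g- (gewhop → geinwhop, gasad → gainsad, geftabah → geinftabah) insert -in- after the first vowel.
So gokiz → goinkiz.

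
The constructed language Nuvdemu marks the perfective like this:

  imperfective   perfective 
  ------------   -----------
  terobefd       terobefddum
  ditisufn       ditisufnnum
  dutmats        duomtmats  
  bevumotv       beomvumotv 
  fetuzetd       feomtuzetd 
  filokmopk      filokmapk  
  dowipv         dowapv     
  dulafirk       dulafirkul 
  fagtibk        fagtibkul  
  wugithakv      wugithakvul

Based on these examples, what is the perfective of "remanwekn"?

terobefd and fetuzetd both end in -d yet inflect differently (terobefddum, feomtuzetd), so the final letter is not what conditions the rule; the second-to-last letter is.
"remanwekn" has second-to-last letter 'k'. The one such stem in the data (wugithakv → wugithakvul) adds -ul, so the same rule applies.
So remanwekn → remanweknul.

remanweknul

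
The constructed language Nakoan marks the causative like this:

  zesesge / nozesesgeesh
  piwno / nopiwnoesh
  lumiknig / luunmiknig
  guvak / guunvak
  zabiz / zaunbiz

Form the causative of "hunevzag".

zesesge and zabiz both begin with z- yet inflect differently (nozesesgeesh, zaunbiz), so the first letter is not what conditions the rule; whether the stem ends in a vowel or a consonant is.
"hunevzag" ends in a consonant. The stems ending in a consonant (lumiknig → luunmiknig, guvak → guunvak, zabiz → zaunbiz) insert -un- after the first vowel.
The other pattern: stems ending in a vowel add no- … -esh around the stem.
So hunevzag → huunnevzag.

huunnevzag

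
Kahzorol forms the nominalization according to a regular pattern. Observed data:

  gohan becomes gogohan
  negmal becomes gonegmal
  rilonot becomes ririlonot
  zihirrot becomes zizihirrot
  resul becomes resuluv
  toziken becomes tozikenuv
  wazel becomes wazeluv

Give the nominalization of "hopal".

negmal and resul both end in -l yet inflect differently (gonegmal, resuluv), so the final letter is not what conditions the rule; the last vowel is.
"hopal" has last vowel 'a'. The stems whose last vowel is 'a' (gohan → gogohan, negmal → gonegmal) add the prefix go-.
The other patterns: stems whose last vowel is 'o' repeat the first consonant+vowel as a prefix; stems whose last vowel is 'e' or 'u' add -uv.
So hopal → gohopal.

gohopal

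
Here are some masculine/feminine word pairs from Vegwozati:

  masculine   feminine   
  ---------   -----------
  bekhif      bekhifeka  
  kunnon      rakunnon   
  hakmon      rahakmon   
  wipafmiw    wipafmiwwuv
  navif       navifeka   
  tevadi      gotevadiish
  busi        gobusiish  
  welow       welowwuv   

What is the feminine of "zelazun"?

razelazun

wipafmiw and bekhif both have last vowel 'i' yet inflect differently (wipafmiwwuv, bekhifeka), so the last vowel is not what conditions the rule; the final letter is.
"zelazun" ends in -n. The stems ending in -n (hakmon → rahakmon, kunnon → rakunnon) add the prefix ra-.
So zelazun → razelazun.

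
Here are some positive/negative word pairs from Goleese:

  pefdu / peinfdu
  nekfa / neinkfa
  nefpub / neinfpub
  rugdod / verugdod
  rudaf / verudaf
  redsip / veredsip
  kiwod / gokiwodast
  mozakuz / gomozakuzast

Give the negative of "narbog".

"narbog" begins with n-. The stems beginning with n- (nekfa → neinkfa, nefpub → neinfpub) insert -in- after the first vowel.
The other patterns: stems beginning with r- add the prefix ve-; stems beginning with k- or m- add go- … -ast around the stem.
So narbog → nainrbog.

nainrbog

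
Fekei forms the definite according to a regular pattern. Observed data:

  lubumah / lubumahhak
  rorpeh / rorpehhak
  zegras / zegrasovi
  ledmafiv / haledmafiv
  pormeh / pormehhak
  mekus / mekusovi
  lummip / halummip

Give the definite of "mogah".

"mogah" ends in -h. The stems ending in -h (pormeh → pormehhak, lubumah → lubumahhak, rorpeh → rorpehhak) double the final consonant and add -ak.
So mogah → mogahhak.

mogahhak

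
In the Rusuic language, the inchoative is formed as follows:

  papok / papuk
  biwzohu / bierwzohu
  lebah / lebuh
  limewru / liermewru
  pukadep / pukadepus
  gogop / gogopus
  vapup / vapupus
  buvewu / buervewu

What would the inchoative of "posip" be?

vapup and biwzohu both have last vowel 'u' yet inflect differently (vapupus, bierwzohu), so the last vowel is not what conditions the rule; the final letter is.
"posip" ends in -p. The stems ending in -p (vapup → vapupus, pukadep → pukadepus, gogop → gogopus) add -us.
The other patterns: stems ending in -u insert -er- after the first vowel; stems ending in -h or -k change the last vowel to 'u'.
So posip → posipus.

posipus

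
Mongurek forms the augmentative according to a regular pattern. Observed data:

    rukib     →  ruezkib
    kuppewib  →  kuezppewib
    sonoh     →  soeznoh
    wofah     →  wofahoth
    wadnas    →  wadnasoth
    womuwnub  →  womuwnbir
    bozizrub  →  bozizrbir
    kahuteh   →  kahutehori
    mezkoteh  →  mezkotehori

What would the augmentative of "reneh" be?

sonoh and wofah both end in -h yet inflect differently (soeznoh, wofahoth), so the final letter is not what conditions the rule; the last vowel is.
"reneh" has last vowel 'e'. The stems whose last vowel is 'e' (kahuteh → kahutehori, mezkoteh → mezkotehori) add -ori.
The other patterns: stems whose last vowel is 'i' or 'o' insert -ez- after the first vowel; stems whose last vowel is 'a' add -oth; stems whose last vowel is 'u' delete the last vowel and add -ir.
So reneh → renehori.

renehori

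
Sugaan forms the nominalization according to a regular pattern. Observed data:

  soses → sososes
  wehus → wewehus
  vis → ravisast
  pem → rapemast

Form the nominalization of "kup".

"kup" has 1 vowel. The stems with 1 vowel (vis → ravisast, pem → rapemast) add ra- … -ast around the stem.
So kup → rakupast.

rakupast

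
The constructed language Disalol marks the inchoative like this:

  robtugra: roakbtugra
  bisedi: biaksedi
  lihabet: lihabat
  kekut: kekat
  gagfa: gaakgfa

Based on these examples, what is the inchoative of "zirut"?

zirat

lihabet and robtugra both have 3 vowels yet inflect differently (lihabat, roakbtugra), so the number of vowels is not what conditions the rule; whether the stem ends in a vowel or a consonant is.
"zirut" ends in a consonant. The stems ending in a consonant (kekut → kekat, lihabet → lihabat) change the last vowel to 'a'.
The other pattern: stems ending in a vowel insert -ak- after the first vowel.
So zirut → zirat.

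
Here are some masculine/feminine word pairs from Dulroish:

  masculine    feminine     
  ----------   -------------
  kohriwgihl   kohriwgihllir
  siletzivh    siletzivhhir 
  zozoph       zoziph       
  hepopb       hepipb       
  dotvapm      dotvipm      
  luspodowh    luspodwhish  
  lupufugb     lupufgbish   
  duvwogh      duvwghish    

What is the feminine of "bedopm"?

"bedopm" has second-to-last letter 'p'. The stems whose second-to-last letter is 'p' (zozoph → zoziph, hepopb → hepipb, dotvapm → dotvipm) change the last vowel to 'i'.
The other patterns: stems whose second-to-last letter is 'h' or 'v' double the final consonant and add -ir; stems whose second-to-last letter is 'g' or 'w' delete the last vowel and add -ish.
So bedopm → bedipm.

bedipm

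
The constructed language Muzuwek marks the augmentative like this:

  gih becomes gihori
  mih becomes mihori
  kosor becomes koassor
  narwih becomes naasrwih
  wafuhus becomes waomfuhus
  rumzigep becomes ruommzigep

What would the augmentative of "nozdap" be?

noaszdap

"nozdap" has 2 vowels. The stems with 2 vowels (kosor → koassor, narwih → naasrwih) insert -as- after the first vowel.
So nozdap → noaszdap.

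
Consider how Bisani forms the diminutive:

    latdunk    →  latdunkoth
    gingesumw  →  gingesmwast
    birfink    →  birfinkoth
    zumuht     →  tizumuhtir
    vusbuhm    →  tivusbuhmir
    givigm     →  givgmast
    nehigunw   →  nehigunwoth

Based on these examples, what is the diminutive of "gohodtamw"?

nehigunw and gingesumw both end in -w yet inflect differently (nehigunwoth, gingesmwast), so the final letter is not what conditions the rule; the second-to-last letter is.
"gohodtamw" has second-to-last letter 'm'. The one such stem in the data (gingesumw → gingesmwast) deletes the last vowel and adds -ast (as does givigm), so the same rule applies.
The other patterns: stems whose second-to-last letter is 'h' add ti- … -ir around the stem; stems whose second-to-last letter is 'n' add -oth.
So gohodtamw → gohodtmwast.

gohodtmwast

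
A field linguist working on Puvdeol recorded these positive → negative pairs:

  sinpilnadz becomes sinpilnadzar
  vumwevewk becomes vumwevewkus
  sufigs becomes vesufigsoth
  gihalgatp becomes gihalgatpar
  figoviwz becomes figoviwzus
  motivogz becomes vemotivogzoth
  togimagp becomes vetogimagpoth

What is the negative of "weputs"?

figoviwz and motivogz both end in -z yet inflect differently (figoviwzus, vemotivogzoth), so the final letter is not what conditions the rule; the second-to-last letter is.
"weputs" has second-to-last letter 't'. The one such stem in the data (gihalgatp → gihalgatpar) adds -ar, so the same rule applies.
The other patterns: stems whose second-to-last letter is 'w' add -us; stems whose second-to-last letter is 'g' add ve- … -oth around the stem.
So weputs → weputsar.

weputsar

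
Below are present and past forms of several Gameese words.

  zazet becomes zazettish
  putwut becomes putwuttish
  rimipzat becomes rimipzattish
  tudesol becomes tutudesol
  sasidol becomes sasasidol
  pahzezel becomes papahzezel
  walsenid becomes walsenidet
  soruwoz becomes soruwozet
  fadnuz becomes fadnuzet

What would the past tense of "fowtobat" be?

fowtobattish

"fowtobat" ends in -t. The stems ending in -t (zazet → zazettish, putwut → putwuttish, rimipzat → rimipzattish) double the final consonant and add -ish.
The other patterns: stems ending in -l repeat the first consonant+vowel as a prefix; stems ending in -d or -z add -et.
So fowtobat → fowtobattish.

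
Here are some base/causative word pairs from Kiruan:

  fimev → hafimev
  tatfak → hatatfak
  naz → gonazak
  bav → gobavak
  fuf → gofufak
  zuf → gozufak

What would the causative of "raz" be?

fimev and bav both end in -v yet inflect differently (hafimev, gobavak), so the final letter is not what conditions the rule; the number of vowels is.
"raz" has 1 vowel. The stems with 1 vowel (naz → gonazak, bav → gobavak, fuf → gofufak) add go- … -ak around the stem.
So raz → gorazak.

gorazak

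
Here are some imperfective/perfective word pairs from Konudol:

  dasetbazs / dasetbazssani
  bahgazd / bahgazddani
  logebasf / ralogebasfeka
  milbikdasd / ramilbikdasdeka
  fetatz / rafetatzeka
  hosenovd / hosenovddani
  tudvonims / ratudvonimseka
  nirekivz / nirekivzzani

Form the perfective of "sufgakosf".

rasufgakosfeka

dasetbazs and tudvonims both end in -s yet inflect differently (dasetbazssani, ratudvonimseka), so the final letter is not what conditions the rule; the second-to-last letter is.
"sufgakosf" has second-to-last letter 's'. The stems whose second-to-last letter is 's' (logebasf → ralogebasfeka, milbikdasd → ramilbikdasdeka) add ra- … -eka around the stem.
The other pattern: stems whose second-to-last letter is 'v' or 'z' double the final consonant and add -ani.
So sufgakosf → rasufgakosfeka.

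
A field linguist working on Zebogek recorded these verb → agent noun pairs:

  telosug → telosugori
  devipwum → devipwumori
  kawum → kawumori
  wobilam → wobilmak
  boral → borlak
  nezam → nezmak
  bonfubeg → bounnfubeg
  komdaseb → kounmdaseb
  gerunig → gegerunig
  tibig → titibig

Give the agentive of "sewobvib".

sesewobvib

devipwum and wobilam both end in -m yet inflect differently (devipwumori, wobilmak), so the final letter is not what conditions the rule; the last vowel is.
"sewobvib" has last vowel 'i'. The stems whose last vowel is 'i' (gerunig → gegerunig, tibig → titibig) repeat the first consonant+vowel as a prefix.
So sewobvib → sesewobvib.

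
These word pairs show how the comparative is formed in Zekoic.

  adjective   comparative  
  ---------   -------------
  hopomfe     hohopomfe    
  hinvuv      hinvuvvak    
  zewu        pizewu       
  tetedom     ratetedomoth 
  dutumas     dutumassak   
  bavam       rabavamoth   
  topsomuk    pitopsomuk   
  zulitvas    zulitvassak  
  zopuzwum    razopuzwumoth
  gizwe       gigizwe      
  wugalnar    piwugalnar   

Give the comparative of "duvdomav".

hinvuv and zopuzwum both have last vowel 'u' yet inflect differently (hinvuvvak, razopuzwumoth), so the last vowel is not what conditions the rule; the final letter is.
"duvdomav" ends in -v. The one such stem in the data (hinvuv → hinvuvvak) doubles the final consonant and adds -ak (as do dutumas, zulitvas), so the same rule applies.
The other patterns: stems ending in -e repeat the first consonant+vowel as a prefix; stems ending in -m add ra- … -oth around the stem; stems ending in -k, -r or -u add the prefix pi-.
So duvdomav → duvdomavvak.

duvdomavvak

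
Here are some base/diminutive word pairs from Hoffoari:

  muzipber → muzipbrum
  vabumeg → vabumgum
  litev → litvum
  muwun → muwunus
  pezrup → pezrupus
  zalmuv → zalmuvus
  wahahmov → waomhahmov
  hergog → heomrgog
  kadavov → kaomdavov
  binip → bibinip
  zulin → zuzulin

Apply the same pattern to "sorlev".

sorlvum

litev and zalmuv both end in -v yet inflect differently (litvum, zalmuvus), so the final letter is not what conditions the rule; the last vowel is.
"sorlev" has last vowel 'e'. The stems whose last vowel is 'e' (muzipber → muzipbrum, vabumeg → vabumgum, litev → litvum) delete the last vowel and add -um.
The other patterns: stems whose last vowel is 'u' add -us; stems whose last vowel is 'o' insert -om- after the first vowel; stems whose last vowel is 'i' repeat the first consonant+vowel as a prefix.
So sorlev → sorlvum.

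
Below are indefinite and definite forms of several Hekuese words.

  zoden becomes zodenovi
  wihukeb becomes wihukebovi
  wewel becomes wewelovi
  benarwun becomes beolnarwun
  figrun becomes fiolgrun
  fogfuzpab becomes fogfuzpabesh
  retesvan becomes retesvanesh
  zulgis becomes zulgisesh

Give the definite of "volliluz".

voollliluz

zoden and benarwun both end in -n yet inflect differently (zodenovi, beolnarwun), so the final letter is not what conditions the rule; the last vowel is.
"volliluz" has last vowel 'u'. The stems whose last vowel is 'u' (benarwun → beolnarwun, figrun → fiolgrun) insert -ol- after the first vowel.
The other patterns: stems whose last vowel is 'e' add -ovi; stems whose last vowel is 'a' or 'i' add -esh.
So volliluz → voollliluz.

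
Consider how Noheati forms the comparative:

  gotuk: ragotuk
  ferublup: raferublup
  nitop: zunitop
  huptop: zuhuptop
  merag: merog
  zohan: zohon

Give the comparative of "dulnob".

"dulnob" has last vowel 'o'. The stems whose last vowel is 'o' (nitop → zunitop, huptop → zuhuptop) add the prefix zu-.
So dulnob → zudulnob.

zudulnob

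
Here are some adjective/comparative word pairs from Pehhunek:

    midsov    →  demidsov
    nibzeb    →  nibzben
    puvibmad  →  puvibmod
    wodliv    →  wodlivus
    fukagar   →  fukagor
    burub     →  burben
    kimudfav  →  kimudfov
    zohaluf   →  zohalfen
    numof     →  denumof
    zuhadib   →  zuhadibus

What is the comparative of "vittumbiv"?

vittumbivus

midsov and wodliv both end in -v yet inflect differently (demidsov, wodlivus), so the final letter is not what conditions the rule; the last vowel is.
"vittumbiv" has last vowel 'i'. The stems whose last vowel is 'i' (zuhadib → zuhadibus, wodliv → wodlivus) add -us.
So vittumbiv → vittumbivus.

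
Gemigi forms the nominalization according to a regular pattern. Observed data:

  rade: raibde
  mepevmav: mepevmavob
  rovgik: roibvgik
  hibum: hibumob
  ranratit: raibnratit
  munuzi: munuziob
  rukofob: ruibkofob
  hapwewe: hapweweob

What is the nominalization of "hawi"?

"hawi" begins with h-. The stems beginning with h- (hapwewe → hapweweob, hibum → hibumob) add -ob.
The other pattern: stems beginning with r- insert -ib- after the first vowel.
So hawi → hawiob.

hawiob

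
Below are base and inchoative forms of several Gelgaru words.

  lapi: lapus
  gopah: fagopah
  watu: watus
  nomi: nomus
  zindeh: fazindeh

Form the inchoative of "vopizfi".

vopizfus

gopah and watu both have 2 vowels yet inflect differently (fagopah, watus), so the number of vowels is not what conditions the rule; whether the stem ends in a vowel or a consonant is.
"vopizfi" ends in a vowel. The stems ending in a vowel (watu → watus, lapi → lapus, nomi → nomus) drop the final letter and add -us.
So vopizfi → vopizfus.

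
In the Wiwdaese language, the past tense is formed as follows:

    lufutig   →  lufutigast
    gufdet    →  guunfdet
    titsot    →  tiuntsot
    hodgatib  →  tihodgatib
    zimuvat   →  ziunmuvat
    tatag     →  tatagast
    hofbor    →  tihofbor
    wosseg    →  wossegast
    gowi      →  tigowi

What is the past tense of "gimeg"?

gimegast

zimuvat and tatag both have last vowel 'a' yet inflect differently (ziunmuvat, tatagast), so the last vowel is not what conditions the rule; the final letter is.
"gimeg" ends in -g. The stems ending in -g (lufutig → lufutigast, tatag → tatagast, wosseg → wossegast) add -ast.
So gimeg → gimegast.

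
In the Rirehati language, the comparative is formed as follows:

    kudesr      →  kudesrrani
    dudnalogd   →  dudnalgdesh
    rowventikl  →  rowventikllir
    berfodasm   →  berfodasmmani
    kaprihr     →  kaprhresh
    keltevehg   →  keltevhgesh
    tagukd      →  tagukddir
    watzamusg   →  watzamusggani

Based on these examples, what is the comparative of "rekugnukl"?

"rekugnukl" has second-to-last letter 'k'. The stems whose second-to-last letter is 'k' (tagukd → tagukddir, rowventikl → rowventikllir) double the final consonant and add -ir.
So rekugnukl → rekugnukllir.

rekugnukllir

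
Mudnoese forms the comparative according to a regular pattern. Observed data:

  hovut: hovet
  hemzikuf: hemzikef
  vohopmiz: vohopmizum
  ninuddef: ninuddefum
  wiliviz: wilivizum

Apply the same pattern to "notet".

hemzikuf and ninuddef both end in -f yet inflect differently (hemzikef, ninuddefum), so the final letter is not what conditions the rule; the last vowel is.
"notet" has last vowel 'e'. The one such stem in the data (ninuddef → ninuddefum) adds -um, so the same rule applies.
The other pattern: stems whose last vowel is 'u' change the last vowel to 'e'.
So notet → notetum.

notetum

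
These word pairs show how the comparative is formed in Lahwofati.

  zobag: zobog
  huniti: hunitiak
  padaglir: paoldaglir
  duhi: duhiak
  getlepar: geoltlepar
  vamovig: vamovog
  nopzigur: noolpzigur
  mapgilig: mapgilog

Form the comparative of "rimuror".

vamovig and padaglir both have last vowel 'i' yet inflect differently (vamovog, paoldaglir), so the last vowel is not what conditions the rule; the final letter is.
"rimuror" ends in -r. The stems ending in -r (padaglir → paoldaglir, getlepar → geoltlepar, nopzigur → noolpzigur) insert -ol- after the first vowel.
The other patterns: stems ending in -g change the last vowel to 'o'; stems ending in -i add -ak.
So rimuror → riolmuror.

riolmuror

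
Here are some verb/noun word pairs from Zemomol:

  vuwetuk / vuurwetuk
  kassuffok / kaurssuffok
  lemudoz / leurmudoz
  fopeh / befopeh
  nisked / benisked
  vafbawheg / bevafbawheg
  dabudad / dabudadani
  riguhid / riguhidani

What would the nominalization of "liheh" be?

beliheh

nisked and dabudad both end in -d yet inflect differently (benisked, dabudadani), so the final letter is not what conditions the rule; the last vowel is.
"liheh" has last vowel 'e'. The stems whose last vowel is 'e' (fopeh → befopeh, nisked → benisked, vafbawheg → bevafbawheg) add the prefix be-.
So liheh → beliheh.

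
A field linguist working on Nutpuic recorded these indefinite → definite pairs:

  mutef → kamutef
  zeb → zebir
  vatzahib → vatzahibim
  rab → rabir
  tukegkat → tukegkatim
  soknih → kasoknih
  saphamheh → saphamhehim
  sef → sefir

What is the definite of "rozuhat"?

sef and mutef both end in -f yet inflect differently (sefir, kamutef), so the final letter is not what conditions the rule; the number of vowels is.
"rozuhat" has 3 vowels. The stems with 3 vowels (saphamheh → saphamhehim, tukegkat → tukegkatim, vatzahib → vatzahibim) add -im.
The other patterns: stems with 1 vowel add -ir; stems with 2 vowels add the prefix ka-.
So rozuhat → rozuhatim.

rozuhatim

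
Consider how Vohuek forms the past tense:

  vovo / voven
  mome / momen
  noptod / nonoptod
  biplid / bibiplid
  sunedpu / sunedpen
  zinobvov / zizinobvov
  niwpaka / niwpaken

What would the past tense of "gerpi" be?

gerpen

noptod and vovo both have last vowel 'o' yet inflect differently (nonoptod, voven), so the last vowel is not what conditions the rule; whether the stem ends in a vowel or a consonant is.
"gerpi" ends in a vowel. The stems ending in a vowel (vovo → voven, sunedpu → sunedpen, niwpaka → niwpaken) drop the final letter and add -en.
The other pattern: stems ending in a consonant repeat the first consonant+vowel as a prefix.
So gerpi → gerpen.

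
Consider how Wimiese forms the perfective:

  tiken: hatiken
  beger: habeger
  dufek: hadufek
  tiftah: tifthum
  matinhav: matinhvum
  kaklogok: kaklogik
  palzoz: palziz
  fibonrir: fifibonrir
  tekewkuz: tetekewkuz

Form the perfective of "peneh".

dufek and kaklogok both end in -k yet inflect differently (hadufek, kaklogik), so the final letter is not what conditions the rule; the last vowel is.
"peneh" has last vowel 'e'. The stems whose last vowel is 'e' (tiken → hatiken, beger → habeger, dufek → hadufek) add the prefix ha-.
So peneh → hapeneh.

hapeneh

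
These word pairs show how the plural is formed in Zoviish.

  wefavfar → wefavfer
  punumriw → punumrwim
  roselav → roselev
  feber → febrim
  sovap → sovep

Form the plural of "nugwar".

wefavfar and feber both end in -r yet inflect differently (wefavfer, febrim), so the final letter is not what conditions the rule; the last vowel is.
"nugwar" has last vowel 'a'. The stems whose last vowel is 'a' (sovap → sovep, wefavfar → wefavfer, roselav → roselev) change the last vowel to 'e'.
The other pattern: stems whose last vowel is 'e' or 'i' delete the last vowel and add -im.
So nugwar → nugwer.

nugwer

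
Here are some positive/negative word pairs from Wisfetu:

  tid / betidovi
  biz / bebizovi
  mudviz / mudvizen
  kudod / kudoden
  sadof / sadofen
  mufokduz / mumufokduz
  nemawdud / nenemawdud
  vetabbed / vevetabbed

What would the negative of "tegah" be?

biz and mudviz both end in -z yet inflect differently (bebizovi, mudvizen), so the final letter is not what conditions the rule; the number of vowels is.
"tegah" has 2 vowels. The stems with 2 vowels (mudviz → mudvizen, kudod → kudoden, sadof → sadofen) add -en.
The other patterns: stems with 1 vowel add be- … -ovi around the stem; stems with 3 vowels repeat the first consonant+vowel as a prefix.
So tegah → tegahen.

tegahen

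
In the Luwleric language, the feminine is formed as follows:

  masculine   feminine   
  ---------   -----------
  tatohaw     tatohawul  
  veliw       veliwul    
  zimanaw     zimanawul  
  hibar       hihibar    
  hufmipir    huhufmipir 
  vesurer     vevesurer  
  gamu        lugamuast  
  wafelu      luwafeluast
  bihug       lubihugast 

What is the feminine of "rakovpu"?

lurakovpuast

"rakovpu" ends in -u. The stems ending in -u (gamu → lugamuast, wafelu → luwafeluast) add lu- … -ast around the stem.
The other patterns: stems ending in -w add -ul; stems ending in -r repeat the first consonant+vowel as a prefix.
So rakovpu → lurakovpuast.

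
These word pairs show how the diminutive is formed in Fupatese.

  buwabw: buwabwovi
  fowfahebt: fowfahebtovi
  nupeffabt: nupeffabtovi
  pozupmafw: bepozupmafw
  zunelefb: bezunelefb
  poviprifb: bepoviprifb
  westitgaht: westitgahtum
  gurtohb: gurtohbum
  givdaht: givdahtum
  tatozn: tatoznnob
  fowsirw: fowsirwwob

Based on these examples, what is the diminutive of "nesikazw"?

nesikazwwob

"nesikazw" has second-to-last letter 'z'. The one such stem in the data (tatozn → tatoznnob) doubles the final consonant and adds -ob (as does fowsirw), so the same rule applies.
The other patterns: stems whose second-to-last letter is 'b' add -ovi; stems whose second-to-last letter is 'f' add the prefix be-; stems whose second-to-last letter is 'h' add -um.
So nesikazw → nesikazwwob.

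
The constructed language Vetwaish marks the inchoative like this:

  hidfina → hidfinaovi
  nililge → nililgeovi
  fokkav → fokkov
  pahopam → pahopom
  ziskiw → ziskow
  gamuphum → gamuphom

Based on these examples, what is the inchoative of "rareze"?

hidfina and fokkav both have last vowel 'a' yet inflect differently (hidfinaovi, fokkov), so the last vowel is not what conditions the rule; whether the stem ends in a vowel or a consonant is.
"rareze" ends in a vowel. The stems ending in a vowel (hidfina → hidfinaovi, nililge → nililgeovi) add -ovi.
The other pattern: stems ending in a consonant change the last vowel to 'o'.
So rareze → rarezeovi.

rarezeovi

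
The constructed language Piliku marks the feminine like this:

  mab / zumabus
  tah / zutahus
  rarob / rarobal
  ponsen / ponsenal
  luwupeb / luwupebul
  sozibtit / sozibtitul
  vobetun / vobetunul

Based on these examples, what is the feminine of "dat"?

"dat" has 1 vowel. The stems with 1 vowel (mab → zumabus, tah → zutahus) add zu- … -us around the stem.
So dat → zudatus.

zudatus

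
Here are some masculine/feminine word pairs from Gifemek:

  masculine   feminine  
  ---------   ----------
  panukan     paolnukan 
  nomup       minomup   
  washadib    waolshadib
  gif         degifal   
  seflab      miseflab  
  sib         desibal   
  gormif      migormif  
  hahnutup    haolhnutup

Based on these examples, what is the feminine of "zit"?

sib and seflab both end in -b yet inflect differently (desibal, miseflab), so the final letter is not what conditions the rule; the number of vowels is.
"zit" has 1 vowel. The stems with 1 vowel (sib → desibal, gif → degifal) add de- … -al around the stem.
So zit → dezital.

dezital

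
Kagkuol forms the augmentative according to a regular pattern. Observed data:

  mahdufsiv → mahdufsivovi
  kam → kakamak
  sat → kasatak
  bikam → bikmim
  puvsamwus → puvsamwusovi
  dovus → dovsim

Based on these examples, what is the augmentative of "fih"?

kafihak

kam and bikam both end in -m yet inflect differently (kakamak, bikmim), so the final letter is not what conditions the rule; the number of vowels is.
"fih" has 1 vowel. The stems with 1 vowel (kam → kakamak, sat → kasatak) add ka- … -ak around the stem.
The other patterns: stems with 2 vowels delete the last vowel and add -im; stems with 3 vowels add -ovi.
So fih → kafihak.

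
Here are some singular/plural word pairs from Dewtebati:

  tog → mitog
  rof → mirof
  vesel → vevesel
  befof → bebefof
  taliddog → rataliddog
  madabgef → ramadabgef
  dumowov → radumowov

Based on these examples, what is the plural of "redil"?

reredil

rof and befof both end in -f yet inflect differently (mirof, bebefof), so the final letter is not what conditions the rule; the number of vowels is.
"redil" has 2 vowels. The stems with 2 vowels (vesel → vevesel, befof → bebefof) repeat the first consonant+vowel as a prefix.
So redil → reredil.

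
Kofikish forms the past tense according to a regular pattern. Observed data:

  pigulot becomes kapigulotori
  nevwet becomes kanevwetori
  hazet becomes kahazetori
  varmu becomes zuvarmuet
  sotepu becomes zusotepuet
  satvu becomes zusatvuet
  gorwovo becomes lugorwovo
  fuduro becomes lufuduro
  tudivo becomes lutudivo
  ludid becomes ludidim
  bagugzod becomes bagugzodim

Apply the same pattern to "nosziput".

pigulot and gorwovo both have last vowel 'o' yet inflect differently (kapigulotori, lugorwovo), so the last vowel is not what conditions the rule; the final letter is.
"nosziput" ends in -t. The stems ending in -t (pigulot → kapigulotori, nevwet → kanevwetori, hazet → kahazetori) add ka- … -ori around the stem.
So nosziput → kanosziputori.

kanosziputori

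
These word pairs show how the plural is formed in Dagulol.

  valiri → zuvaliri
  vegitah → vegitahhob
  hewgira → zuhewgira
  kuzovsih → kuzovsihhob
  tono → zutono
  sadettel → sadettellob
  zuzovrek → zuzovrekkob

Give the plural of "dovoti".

"dovoti" ends in a vowel. The stems ending in a vowel (hewgira → zuhewgira, valiri → zuvaliri, tono → zutono) add the prefix zu-.
The other pattern: stems ending in a consonant double the final consonant and add -ob.
So dovoti → zudovoti.

zudovoti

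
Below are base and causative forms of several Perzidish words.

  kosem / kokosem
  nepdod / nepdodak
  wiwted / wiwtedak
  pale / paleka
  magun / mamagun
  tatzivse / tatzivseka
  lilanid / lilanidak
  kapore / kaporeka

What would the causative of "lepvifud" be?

lepvifudak

pale and wiwted both have last vowel 'e' yet inflect differently (paleka, wiwtedak), so the last vowel is not what conditions the rule; the final letter is.
"lepvifud" ends in -d. The stems ending in -d (nepdod → nepdodak, wiwted → wiwtedak, lilanid → lilanidak) add -ak.
The other patterns: stems ending in -e drop the final letter and add -eka; stems ending in -m or -n repeat the first consonant+vowel as a prefix.
So lepvifud → lepvifudak.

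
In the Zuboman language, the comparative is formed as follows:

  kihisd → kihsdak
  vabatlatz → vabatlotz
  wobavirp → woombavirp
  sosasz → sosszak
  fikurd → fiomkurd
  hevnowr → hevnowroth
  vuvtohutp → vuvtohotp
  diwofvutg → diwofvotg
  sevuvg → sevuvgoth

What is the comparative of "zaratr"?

sosasz and vabatlatz both end in -z yet inflect differently (sosszak, vabatlotz), so the final letter is not what conditions the rule; the second-to-last letter is.
"zaratr" has second-to-last letter 't'. The stems whose second-to-last letter is 't' (vabatlatz → vabatlotz, vuvtohutp → vuvtohotp, diwofvutg → diwofvotg) change the last vowel to 'o'.
So zaratr → zarotr.

zarotr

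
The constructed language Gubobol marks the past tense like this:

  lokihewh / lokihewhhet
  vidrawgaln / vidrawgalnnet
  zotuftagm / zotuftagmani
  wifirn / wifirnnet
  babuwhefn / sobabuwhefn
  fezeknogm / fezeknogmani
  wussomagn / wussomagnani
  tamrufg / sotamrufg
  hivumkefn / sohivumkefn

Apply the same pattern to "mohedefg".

"mohedefg" has second-to-last letter 'f'. The stems whose second-to-last letter is 'f' (hivumkefn → sohivumkefn, babuwhefn → sobabuwhefn, tamrufg → sotamrufg) add the prefix so-.
So mohedefg → somohedefg.

somohedefg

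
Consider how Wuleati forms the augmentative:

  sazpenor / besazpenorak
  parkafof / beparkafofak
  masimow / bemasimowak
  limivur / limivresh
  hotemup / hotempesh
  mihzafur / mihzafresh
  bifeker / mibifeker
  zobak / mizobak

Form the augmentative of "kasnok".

sazpenor and limivur both end in -r yet inflect differently (besazpenorak, limivresh), so the final letter is not what conditions the rule; the last vowel is.
"kasnok" has last vowel 'o'. The stems whose last vowel is 'o' (sazpenor → besazpenorak, parkafof → beparkafofak, masimow → bemasimowak) add be- … -ak around the stem.
So kasnok → bekasnokak.

bekasnokak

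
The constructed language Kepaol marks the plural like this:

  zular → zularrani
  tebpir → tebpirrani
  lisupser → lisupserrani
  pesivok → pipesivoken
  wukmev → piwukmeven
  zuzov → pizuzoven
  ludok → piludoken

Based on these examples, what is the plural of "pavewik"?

pipavewiken

lisupser and wukmev both have last vowel 'e' yet inflect differently (lisupserrani, piwukmeven), so the last vowel is not what conditions the rule; the final letter is.
"pavewik" ends in -k. The stems ending in -k (pesivok → pipesivoken, ludok → piludoken) add pi- … -en around the stem.
The other pattern: stems ending in -r double the final consonant and add -ani.
So pavewik → pipavewiken.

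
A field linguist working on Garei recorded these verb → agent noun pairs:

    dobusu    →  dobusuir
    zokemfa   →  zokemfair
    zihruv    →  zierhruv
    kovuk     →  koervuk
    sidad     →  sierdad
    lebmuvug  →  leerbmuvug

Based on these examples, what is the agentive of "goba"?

gobair

dobusu and zihruv both have last vowel 'u' yet inflect differently (dobusuir, zierhruv), so the last vowel is not what conditions the rule; whether the stem ends in a vowel or a consonant is.
"goba" ends in a vowel. The stems ending in a vowel (dobusu → dobusuir, zokemfa → zokemfair) add -ir.
So goba → gobair.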